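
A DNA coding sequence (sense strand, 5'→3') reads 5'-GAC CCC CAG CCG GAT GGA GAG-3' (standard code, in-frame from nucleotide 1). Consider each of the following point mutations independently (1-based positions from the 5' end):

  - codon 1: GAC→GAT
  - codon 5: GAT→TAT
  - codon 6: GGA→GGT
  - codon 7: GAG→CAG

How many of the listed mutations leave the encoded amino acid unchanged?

Codon 1: GAC (Asp) → GAT (Asp) — synonymous.
Codon 5: GAT (Asp) → TAT (Tyr) — missense.
Codon 6: GGA (Gly) → GGT (Gly) — synonymous.
Codon 7: GAG (Glu) → CAG (Gln) — missense.
Synonymous: 2 of 4.

2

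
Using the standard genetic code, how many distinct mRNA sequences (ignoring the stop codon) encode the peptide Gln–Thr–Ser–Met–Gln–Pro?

384

Gln: 2 codons.
Thr: 4 codons.
Ser: 6 codons.
Met: 1 codon.
Gln: 2 codons.
Pro: 4 codons.
2 × 4 × 6 × 1 × 2 × 4 = 384.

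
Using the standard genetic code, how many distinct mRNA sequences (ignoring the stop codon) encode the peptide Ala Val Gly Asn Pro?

512

Ala: 4 codons.
Val: 4 codons.
Gly: 4 codons.
Asn: 2 codons.
Pro: 4 codons.
4 × 4 × 4 × 2 × 4 = 512.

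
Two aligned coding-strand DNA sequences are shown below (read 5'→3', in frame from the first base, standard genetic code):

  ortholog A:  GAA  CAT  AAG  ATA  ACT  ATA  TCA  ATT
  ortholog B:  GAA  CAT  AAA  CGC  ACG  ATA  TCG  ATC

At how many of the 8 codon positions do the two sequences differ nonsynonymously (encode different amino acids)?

Codon 1: GAA Glu / GAA Glu — identical.
Codon 2: CAT His / CAT His — identical.
Codon 3: AAG Lys / AAA Lys — synonymous.
Codon 4: ATA Ile / CGC Arg — nonsynonymous.
Codon 5: ACT Thr / ACG Thr — synonymous.
Codon 6: ATA Ile / ATA Ile — identical.
Codon 7: TCA Ser / TCG Ser — synonymous.
Codon 8: ATT Ile / ATC Ile — synonymous.
Nonsynonymous differences: 1.

1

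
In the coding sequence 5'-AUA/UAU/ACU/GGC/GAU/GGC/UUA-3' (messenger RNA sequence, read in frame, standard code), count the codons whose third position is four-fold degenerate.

3

Codon 1 AUA (Ile): third position 3-fold.
Codon 2 UAU (Tyr): third position 2-fold.
Codon 3 ACU (Thr): third position 4-fold.
Codon 4 GGC (Gly): third position 4-fold.
Codon 5 GAU (Asp): third position 2-fold.
Codon 6 GGC (Gly): third position 4-fold.
Codon 7 UUA (Leu): third position 2-fold.
Four-fold degenerate third positions: 3.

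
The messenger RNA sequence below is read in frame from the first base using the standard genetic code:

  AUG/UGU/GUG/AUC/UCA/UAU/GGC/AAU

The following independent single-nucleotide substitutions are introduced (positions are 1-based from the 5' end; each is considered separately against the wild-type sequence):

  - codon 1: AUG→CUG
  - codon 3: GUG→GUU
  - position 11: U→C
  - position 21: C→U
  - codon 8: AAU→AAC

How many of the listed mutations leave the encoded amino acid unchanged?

3

Codon 1: AUG (Met) → CUG (Leu) — missense.
Codon 3: GUG (Val) → GUU (Val) — synonymous.
Codon 4: AUC (Ile) → ACC (Thr) — missense.
Codon 7: GGC (Gly) → GGU (Gly) — synonymous.
Codon 8: AAU (Asn) → AAC (Asn) — synonymous.
Synonymous: 3 of 5.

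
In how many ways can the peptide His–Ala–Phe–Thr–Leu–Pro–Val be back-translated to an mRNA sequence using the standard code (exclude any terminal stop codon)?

6144

His: 2 codons.
Ala: 4 codons.
Phe: 2 codons.
Thr: 4 codons.
Leu: 6 codons.
Pro: 4 codons.
Val: 4 codons.
2 × 4 × 2 × 4 × 6 × 4 × 4 = 6144.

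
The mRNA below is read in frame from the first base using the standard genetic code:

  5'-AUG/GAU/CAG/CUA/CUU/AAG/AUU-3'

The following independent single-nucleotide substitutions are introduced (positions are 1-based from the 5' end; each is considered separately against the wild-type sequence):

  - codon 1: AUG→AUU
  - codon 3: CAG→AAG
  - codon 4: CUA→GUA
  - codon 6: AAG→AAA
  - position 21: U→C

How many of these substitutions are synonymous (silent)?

Codon 1: AUG (Met) → AUU (Ile) — missense.
Codon 3: CAG (Gln) → AAG (Lys) — missense.
Codon 4: CUA (Leu) → GUA (Val) — missense.
Codon 6: AAG (Lys) → AAA (Lys) — synonymous.
Codon 7: AUU (Ile) → AUC (Ile) — synonymous.
Synonymous: 2 of 5.

2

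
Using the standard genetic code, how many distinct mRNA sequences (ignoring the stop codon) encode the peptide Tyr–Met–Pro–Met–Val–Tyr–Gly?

Tyr: 2 codons.
Met: 1 codon.
Pro: 4 codons.
Met: 1 codon.
Val: 4 codons.
Tyr: 2 codons.
Gly: 4 codons.
2 × 1 × 4 × 1 × 4 × 2 × 4 = 256.

256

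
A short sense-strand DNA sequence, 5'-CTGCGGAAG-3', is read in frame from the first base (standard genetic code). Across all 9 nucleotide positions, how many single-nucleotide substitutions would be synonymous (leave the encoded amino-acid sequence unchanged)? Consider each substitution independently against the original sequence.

Codon 1 (CTG, Leu): 4 synonymous substitutions.
Codon 2 (CGG, Arg): 4 synonymous substitutions.
Codon 3 (AAG, Lys): 1 synonymous substitution.
Total: 4 + 4 + 1 = 9.

9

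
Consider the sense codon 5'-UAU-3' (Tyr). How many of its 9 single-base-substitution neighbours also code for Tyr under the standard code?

1

Position 1: none → 0 synonymous.
Position 2: none → 0 synonymous.
Position 3: UAC → 1 synonymous.
Total: 0 + 0 + 1 = 1.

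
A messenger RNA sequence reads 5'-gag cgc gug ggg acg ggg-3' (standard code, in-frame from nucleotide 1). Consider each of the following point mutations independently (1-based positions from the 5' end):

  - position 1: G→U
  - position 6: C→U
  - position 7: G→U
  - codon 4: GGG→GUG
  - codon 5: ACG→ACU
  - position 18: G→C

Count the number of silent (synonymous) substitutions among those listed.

3

Codon 1: GAG (Glu) → UAG (Stop) — nonsense.
Codon 2: CGC (Arg) → CGU (Arg) — synonymous.
Codon 3: GUG (Val) → UUG (Leu) — missense.
Codon 4: GGG (Gly) → GUG (Val) — missense.
Codon 5: ACG (Thr) → ACU (Thr) — synonymous.
Codon 6: GGG (Gly) → GGC (Gly) — synonymous.
Synonymous: 3 of 6.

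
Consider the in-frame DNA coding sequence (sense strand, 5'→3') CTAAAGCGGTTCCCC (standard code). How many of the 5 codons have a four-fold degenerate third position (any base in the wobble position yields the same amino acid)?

3

Codon 1 CTA (Leu): third position 4-fold.
Codon 2 AAG (Lys): third position 2-fold.
Codon 3 CGG (Arg): third position 4-fold.
Codon 4 TTC (Phe): third position 2-fold.
Codon 5 CCC (Pro): third position 4-fold.
Four-fold degenerate third positions: 3.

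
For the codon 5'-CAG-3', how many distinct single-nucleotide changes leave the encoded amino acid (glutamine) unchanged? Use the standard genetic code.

1

Position 1: none → 0 synonymous.
Position 2: none → 0 synonymous.
Position 3: CAA → 1 synonymous.
Total: 0 + 0 + 1 = 1.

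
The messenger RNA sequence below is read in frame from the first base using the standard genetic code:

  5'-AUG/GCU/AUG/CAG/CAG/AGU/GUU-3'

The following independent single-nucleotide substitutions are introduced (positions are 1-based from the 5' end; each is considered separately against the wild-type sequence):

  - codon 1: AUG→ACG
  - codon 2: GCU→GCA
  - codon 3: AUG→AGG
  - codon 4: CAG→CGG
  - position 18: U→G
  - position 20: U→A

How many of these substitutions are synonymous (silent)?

Codon 1: AUG (Met) → ACG (Thr) — missense.
Codon 2: GCU (Ala) → GCA (Ala) — synonymous.
Codon 3: AUG (Met) → AGG (Arg) — missense.
Codon 4: CAG (Gln) → CGG (Arg) — missense.
Codon 6: AGU (Ser) → AGG (Arg) — missense.
Codon 7: GUU (Val) → GAU (Asp) — missense.
Synonymous: 1 of 6.

1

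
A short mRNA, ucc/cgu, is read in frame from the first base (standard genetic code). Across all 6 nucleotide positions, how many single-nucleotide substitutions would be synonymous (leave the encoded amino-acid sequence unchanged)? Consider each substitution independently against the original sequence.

6

Codon 1 (UCC, Ser): 3 synonymous substitutions.
Codon 2 (CGU, Arg): 3 synonymous substitutions.
Total: 3 + 3 = 6.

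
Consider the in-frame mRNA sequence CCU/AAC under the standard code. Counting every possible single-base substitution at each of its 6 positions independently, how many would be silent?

Codon 1 (CCU, Pro): 3 synonymous substitutions.
Codon 2 (AAC, Asn): 1 synonymous substitution.
Total: 3 + 1 = 4.

4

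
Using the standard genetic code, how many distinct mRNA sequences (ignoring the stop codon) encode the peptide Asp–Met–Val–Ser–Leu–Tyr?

Asp: 2 codons.
Met: 1 codon.
Val: 4 codons.
Ser: 6 codons.
Leu: 6 codons.
Tyr: 2 codons.
2 × 1 × 4 × 6 × 6 × 2 = 576.

576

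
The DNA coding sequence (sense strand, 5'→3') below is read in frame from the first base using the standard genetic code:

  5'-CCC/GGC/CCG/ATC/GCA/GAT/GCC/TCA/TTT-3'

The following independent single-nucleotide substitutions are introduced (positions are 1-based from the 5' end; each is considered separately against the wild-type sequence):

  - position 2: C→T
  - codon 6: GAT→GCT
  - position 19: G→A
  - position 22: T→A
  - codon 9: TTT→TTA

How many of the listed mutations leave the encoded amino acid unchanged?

0

Codon 1: CCC (Pro) → CTC (Leu) — missense.
Codon 6: GAT (Asp) → GCT (Ala) — missense.
Codon 7: GCC (Ala) → ACC (Thr) — missense.
Codon 8: TCA (Ser) → ACA (Thr) — missense.
Codon 9: TTT (Phe) → TTA (Leu) — missense.
Synonymous: 0 of 5.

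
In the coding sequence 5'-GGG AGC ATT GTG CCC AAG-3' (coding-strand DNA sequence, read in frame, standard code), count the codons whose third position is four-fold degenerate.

3

Codon 1 GGG (Gly): third position 4-fold.
Codon 2 AGC (Ser): third position 2-fold.
Codon 3 ATT (Ile): third position 3-fold.
Codon 4 GTG (Val): third position 4-fold.
Codon 5 CCC (Pro): third position 4-fold.
Codon 6 AAG (Lys): third position 2-fold.
Four-fold degenerate third positions: 3.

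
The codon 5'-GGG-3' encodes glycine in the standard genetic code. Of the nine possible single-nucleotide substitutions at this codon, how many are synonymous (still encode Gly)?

Position 1: none → 0 synonymous.
Position 2: none → 0 synonymous.
Position 3: GGU, GGC, GGA → 3 synonymous.
Total: 0 + 0 + 3 = 3.

3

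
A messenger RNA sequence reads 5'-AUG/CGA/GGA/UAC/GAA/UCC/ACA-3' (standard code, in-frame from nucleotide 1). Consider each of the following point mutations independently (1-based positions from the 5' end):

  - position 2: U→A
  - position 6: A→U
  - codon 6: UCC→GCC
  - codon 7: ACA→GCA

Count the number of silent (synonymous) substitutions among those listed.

Codon 1: AUG (Met) → AAG (Lys) — missense.
Codon 2: CGA (Arg) → CGU (Arg) — synonymous.
Codon 6: UCC (Ser) → GCC (Ala) — missense.
Codon 7: ACA (Thr) → GCA (Ala) — missense.
Synonymous: 1 of 4.

1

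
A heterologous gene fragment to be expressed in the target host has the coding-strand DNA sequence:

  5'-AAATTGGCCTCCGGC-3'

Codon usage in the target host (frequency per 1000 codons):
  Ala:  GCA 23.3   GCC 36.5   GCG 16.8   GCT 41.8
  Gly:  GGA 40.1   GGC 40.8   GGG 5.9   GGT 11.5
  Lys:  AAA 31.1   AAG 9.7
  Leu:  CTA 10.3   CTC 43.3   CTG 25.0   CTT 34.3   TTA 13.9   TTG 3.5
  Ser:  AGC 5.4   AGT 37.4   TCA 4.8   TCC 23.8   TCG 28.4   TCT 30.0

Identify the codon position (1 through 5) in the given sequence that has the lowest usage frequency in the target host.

2

Codon 1 AAA (Lys): 31.1 per 1000.
Codon 2 TTG (Leu): 3.5 per 1000.
Codon 3 GCC (Ala): 36.5 per 1000.
Codon 4 TCC (Ser): 23.8 per 1000.
Codon 5 GGC (Gly): 40.8 per 1000.
Lowest frequency is 3.5 at codon 2.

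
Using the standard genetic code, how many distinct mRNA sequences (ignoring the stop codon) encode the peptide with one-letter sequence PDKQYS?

384

Pro: 4 codons.
Asp: 2 codons.
Lys: 2 codons.
Gln: 2 codons.
Tyr: 2 codons.
Ser: 6 codons.
4 × 2 × 2 × 2 × 2 × 6 = 384.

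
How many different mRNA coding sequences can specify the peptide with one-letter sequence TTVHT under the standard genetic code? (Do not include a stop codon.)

512

Thr: 4 codons.
Thr: 4 codons.
Val: 4 codons.
His: 2 codons.
Thr: 4 codons.
4 × 4 × 4 × 2 × 4 = 512.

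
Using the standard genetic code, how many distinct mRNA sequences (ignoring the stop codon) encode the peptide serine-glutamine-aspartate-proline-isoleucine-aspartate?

Ser: 6 codons.
Gln: 2 codons.
Asp: 2 codons.
Pro: 4 codons.
Ile: 3 codons.
Asp: 2 codons.
6 × 2 × 2 × 4 × 3 × 2 = 576.

576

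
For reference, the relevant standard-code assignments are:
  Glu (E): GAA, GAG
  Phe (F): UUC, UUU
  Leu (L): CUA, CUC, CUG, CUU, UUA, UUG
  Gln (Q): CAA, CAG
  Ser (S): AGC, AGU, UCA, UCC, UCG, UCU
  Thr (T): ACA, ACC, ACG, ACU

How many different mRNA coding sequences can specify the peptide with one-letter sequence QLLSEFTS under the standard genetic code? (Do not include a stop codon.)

Gln: 2 codons.
Leu: 6 codons.
Leu: 6 codons.
Ser: 6 codons.
Glu: 2 codons.
Phe: 2 codons.
Thr: 4 codons.
Ser: 6 codons.
2 × 6 × 6 × 6 × 2 × 2 × 4 × 6 = 41472.

41472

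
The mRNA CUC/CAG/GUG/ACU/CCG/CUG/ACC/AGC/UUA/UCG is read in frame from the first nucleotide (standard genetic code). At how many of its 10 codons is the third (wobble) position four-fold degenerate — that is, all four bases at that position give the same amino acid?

7

Codon 1 CUC (Leu): third position 4-fold.
Codon 2 CAG (Gln): third position 2-fold.
Codon 3 GUG (Val): third position 4-fold.
Codon 4 ACU (Thr): third position 4-fold.
Codon 5 CCG (Pro): third position 4-fold.
Codon 6 CUG (Leu): third position 4-fold.
Codon 7 ACC (Thr): third position 4-fold.
Codon 8 AGC (Ser): third position 2-fold.
Codon 9 UUA (Leu): third position 2-fold.
Codon 10 UCG (Ser): third position 4-fold.
Four-fold degenerate third positions: 7.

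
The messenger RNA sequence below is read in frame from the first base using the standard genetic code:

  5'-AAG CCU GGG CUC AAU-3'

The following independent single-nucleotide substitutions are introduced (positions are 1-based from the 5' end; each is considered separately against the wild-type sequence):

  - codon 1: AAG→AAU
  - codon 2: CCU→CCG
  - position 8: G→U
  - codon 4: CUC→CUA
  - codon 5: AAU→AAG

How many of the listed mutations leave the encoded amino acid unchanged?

2

Codon 1: AAG (Lys) → AAU (Asn) — missense.
Codon 2: CCU (Pro) → CCG (Pro) — synonymous.
Codon 3: GGG (Gly) → GUG (Val) — missense.
Codon 4: CUC (Leu) → CUA (Leu) — synonymous.
Codon 5: AAU (Asn) → AAG (Lys) — missense.
Synonymous: 2 of 5.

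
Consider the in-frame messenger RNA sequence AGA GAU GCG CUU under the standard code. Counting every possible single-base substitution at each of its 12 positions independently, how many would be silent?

9

Codon 1 (AGA, Arg): 2 synonymous substitutions.
Codon 2 (GAU, Asp): 1 synonymous substitution.
Codon 3 (GCG, Ala): 3 synonymous substitutions.
Codon 4 (CUU, Leu): 3 synonymous substitutions.
Total: 2 + 1 + 3 + 3 = 9.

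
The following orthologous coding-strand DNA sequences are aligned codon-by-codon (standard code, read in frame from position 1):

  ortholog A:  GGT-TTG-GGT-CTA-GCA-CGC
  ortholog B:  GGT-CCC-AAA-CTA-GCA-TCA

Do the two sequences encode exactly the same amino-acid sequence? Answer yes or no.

Codon 1: GGT Gly / GGT Gly — identical.
Codon 2: TTG Leu / CCC Pro — nonsynonymous.
Codon 3: GGT Gly / AAA Lys — nonsynonymous.
Codon 4: CTA Leu / CTA Leu — identical.
Codon 5: GCA Ala / GCA Ala — identical.
Codon 6: CGC Arg / TCA Ser — nonsynonymous.
Nonsynonymous differences: 3 → different protein.

no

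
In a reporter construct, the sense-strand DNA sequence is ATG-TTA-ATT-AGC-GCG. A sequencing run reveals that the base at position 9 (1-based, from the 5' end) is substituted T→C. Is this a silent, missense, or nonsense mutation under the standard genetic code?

Position 9 falls in codon 3: ATT → Ile.
After the substitution the codon is ATC → Ile.
Both encode Ile, so the change is synonymous.

silent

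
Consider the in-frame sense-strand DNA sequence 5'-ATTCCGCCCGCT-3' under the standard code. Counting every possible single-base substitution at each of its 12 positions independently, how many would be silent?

11

Codon 1 (ATT, Ile): 2 synonymous substitutions.
Codon 2 (CCG, Pro): 3 synonymous substitutions.
Codon 3 (CCC, Pro): 3 synonymous substitutions.
Codon 4 (GCT, Ala): 3 synonymous substitutions.
Total: 2 + 3 + 3 + 3 = 11.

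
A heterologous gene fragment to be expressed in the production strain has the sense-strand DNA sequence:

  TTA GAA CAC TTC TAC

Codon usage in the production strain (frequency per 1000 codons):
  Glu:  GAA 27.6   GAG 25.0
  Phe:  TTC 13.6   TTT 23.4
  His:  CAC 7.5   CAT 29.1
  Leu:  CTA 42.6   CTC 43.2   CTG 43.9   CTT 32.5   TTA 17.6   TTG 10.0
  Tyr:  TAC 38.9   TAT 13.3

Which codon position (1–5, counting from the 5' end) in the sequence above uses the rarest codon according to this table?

3

Codon 1 TTA (Leu): 17.6 per 1000.
Codon 2 GAA (Glu): 27.6 per 1000.
Codon 3 CAC (His): 7.5 per 1000.
Codon 4 TTC (Phe): 13.6 per 1000.
Codon 5 TAC (Tyr): 38.9 per 1000.
Lowest frequency is 7.5 at codon 3.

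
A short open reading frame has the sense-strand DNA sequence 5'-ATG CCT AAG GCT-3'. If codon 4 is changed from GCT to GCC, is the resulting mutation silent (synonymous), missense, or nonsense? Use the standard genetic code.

silent

Position 12 falls in codon 4: GCT → Ala.
After the substitution the codon is GCC → Ala.
Both encode Ala, so the change is synonymous.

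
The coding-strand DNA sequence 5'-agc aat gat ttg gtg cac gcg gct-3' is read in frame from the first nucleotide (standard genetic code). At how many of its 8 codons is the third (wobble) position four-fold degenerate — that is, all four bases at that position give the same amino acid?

Codon 1 AGC (Ser): third position 2-fold.
Codon 2 AAT (Asn): third position 2-fold.
Codon 3 GAT (Asp): third position 2-fold.
Codon 4 TTG (Leu): third position 2-fold.
Codon 5 GTG (Val): third position 4-fold.
Codon 6 CAC (His): third position 2-fold.
Codon 7 GCG (Ala): third position 4-fold.
Codon 8 GCT (Ala): third position 4-fold.
Four-fold degenerate third positions: 3.

3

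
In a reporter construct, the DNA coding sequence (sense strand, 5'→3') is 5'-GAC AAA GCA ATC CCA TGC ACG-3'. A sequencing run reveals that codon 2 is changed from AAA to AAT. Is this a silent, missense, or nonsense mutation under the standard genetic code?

Position 6 falls in codon 2: AAA → Lys.
After the substitution the codon is AAT → Asn.
Lys ≠ Asn, so this is a missense mutation.

missense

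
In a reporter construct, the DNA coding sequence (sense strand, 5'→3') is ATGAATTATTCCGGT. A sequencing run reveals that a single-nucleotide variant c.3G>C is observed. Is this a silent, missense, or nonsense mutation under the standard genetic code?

Position 3 falls in codon 1: ATG → Met.
After the substitution the codon is ATC → Ile.
Met ≠ Ile, so this is a missense mutation.

missense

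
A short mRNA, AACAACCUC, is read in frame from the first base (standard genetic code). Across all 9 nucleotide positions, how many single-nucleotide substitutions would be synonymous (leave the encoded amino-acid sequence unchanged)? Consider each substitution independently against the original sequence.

5

Codon 1 (AAC, Asn): 1 synonymous substitution.
Codon 2 (AAC, Asn): 1 synonymous substitution.
Codon 3 (CUC, Leu): 3 synonymous substitutions.
Total: 1 + 1 + 3 = 5.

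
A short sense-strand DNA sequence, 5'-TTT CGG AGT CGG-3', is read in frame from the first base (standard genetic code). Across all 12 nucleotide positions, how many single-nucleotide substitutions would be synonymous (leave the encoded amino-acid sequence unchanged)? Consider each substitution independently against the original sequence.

Codon 1 (TTT, Phe): 1 synonymous substitution.
Codon 2 (CGG, Arg): 4 synonymous substitutions.
Codon 3 (AGT, Ser): 1 synonymous substitution.
Codon 4 (CGG, Arg): 4 synonymous substitutions.
Total: 1 + 4 + 1 + 4 = 10.

10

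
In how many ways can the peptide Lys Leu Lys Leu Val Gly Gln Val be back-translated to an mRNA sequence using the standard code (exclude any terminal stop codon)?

18432

Lys: 2 codons.
Leu: 6 codons.
Lys: 2 codons.
Leu: 6 codons.
Val: 4 codons.
Gly: 4 codons.
Gln: 2 codons.
Val: 4 codons.
2 × 6 × 2 × 6 × 4 × 4 × 2 × 4 = 18432.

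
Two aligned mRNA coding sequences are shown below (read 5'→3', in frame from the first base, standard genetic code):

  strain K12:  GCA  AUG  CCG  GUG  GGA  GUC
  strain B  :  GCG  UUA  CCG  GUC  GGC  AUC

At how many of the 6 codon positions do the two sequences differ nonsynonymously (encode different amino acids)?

2

Codon 1: GCA Ala / GCG Ala — synonymous.
Codon 2: AUG Met / UUA Leu — nonsynonymous.
Codon 3: CCG Pro / CCG Pro — identical.
Codon 4: GUG Val / GUC Val — synonymous.
Codon 5: GGA Gly / GGC Gly — synonymous.
Codon 6: GUC Val / AUC Ile — nonsynonymous.
Nonsynonymous differences: 2.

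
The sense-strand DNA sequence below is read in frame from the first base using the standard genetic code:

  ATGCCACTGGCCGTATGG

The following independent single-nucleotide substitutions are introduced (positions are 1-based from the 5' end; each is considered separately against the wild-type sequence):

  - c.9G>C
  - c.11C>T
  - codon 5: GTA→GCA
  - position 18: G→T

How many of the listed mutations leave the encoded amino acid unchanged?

1

Codon 3: CTG (Leu) → CTC (Leu) — synonymous.
Codon 4: GCC (Ala) → GTC (Val) — missense.
Codon 5: GTA (Val) → GCA (Ala) — missense.
Codon 6: TGG (Trp) → TGT (Cys) — missense.
Synonymous: 1 of 4.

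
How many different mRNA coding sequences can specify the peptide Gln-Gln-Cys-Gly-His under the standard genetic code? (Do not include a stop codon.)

64

Gln: 2 codons.
Gln: 2 codons.
Cys: 2 codons.
Gly: 4 codons.
His: 2 codons.
2 × 2 × 2 × 4 × 2 = 64.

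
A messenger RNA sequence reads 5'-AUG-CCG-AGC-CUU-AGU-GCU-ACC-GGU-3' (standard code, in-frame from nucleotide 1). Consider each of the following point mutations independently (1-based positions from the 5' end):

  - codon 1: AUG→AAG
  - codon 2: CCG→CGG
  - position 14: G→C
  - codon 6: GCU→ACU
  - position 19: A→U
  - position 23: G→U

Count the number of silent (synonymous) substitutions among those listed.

0

Codon 1: AUG (Met) → AAG (Lys) — missense.
Codon 2: CCG (Pro) → CGG (Arg) — missense.
Codon 5: AGU (Ser) → ACU (Thr) — missense.
Codon 6: GCU (Ala) → ACU (Thr) — missense.
Codon 7: ACC (Thr) → UCC (Ser) — missense.
Codon 8: GGU (Gly) → GUU (Val) — missense.
Synonymous: 0 of 6.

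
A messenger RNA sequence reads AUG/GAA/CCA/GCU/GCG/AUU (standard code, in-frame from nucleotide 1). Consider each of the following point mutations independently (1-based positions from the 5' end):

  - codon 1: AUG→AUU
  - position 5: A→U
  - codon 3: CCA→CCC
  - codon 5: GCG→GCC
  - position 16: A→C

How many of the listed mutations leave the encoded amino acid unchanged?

2

Codon 1: AUG (Met) → AUU (Ile) — missense.
Codon 2: GAA (Glu) → GUA (Val) — missense.
Codon 3: CCA (Pro) → CCC (Pro) — synonymous.
Codon 5: GCG (Ala) → GCC (Ala) — synonymous.
Codon 6: AUU (Ile) → CUU (Leu) — missense.
Synonymous: 2 of 5.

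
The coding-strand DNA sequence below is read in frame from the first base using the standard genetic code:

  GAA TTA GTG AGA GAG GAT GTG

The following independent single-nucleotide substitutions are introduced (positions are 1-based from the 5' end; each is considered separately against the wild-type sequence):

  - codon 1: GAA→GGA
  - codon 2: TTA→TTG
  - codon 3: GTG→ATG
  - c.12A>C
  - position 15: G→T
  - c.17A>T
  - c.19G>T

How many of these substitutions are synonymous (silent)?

1

Codon 1: GAA (Glu) → GGA (Gly) — missense.
Codon 2: TTA (Leu) → TTG (Leu) — synonymous.
Codon 3: GTG (Val) → ATG (Met) — missense.
Codon 4: AGA (Arg) → AGC (Ser) — missense.
Codon 5: GAG (Glu) → GAT (Asp) — missense.
Codon 6: GAT (Asp) → GTT (Val) — missense.
Codon 7: GTG (Val) → TTG (Leu) — missense.
Synonymous: 1 of 7.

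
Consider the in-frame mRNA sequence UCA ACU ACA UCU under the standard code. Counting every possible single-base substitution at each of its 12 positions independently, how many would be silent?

Codon 1 (UCA, Ser): 3 synonymous substitutions.
Codon 2 (ACU, Thr): 3 synonymous substitutions.
Codon 3 (ACA, Thr): 3 synonymous substitutions.
Codon 4 (UCU, Ser): 3 synonymous substitutions.
Total: 3 + 3 + 3 + 3 = 12.

12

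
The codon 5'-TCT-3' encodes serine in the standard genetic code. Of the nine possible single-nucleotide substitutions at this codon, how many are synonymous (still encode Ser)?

3

Position 1: none → 0 synonymous.
Position 2: none → 0 synonymous.
Position 3: TCC, TCA, TCG → 3 synonymous.
Total: 0 + 0 + 3 = 3.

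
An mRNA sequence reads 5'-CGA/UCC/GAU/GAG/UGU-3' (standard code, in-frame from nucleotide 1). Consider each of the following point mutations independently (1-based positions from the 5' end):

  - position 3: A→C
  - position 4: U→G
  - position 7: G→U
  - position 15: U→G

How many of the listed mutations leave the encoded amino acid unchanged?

1

Codon 1: CGA (Arg) → CGC (Arg) — synonymous.
Codon 2: UCC (Ser) → GCC (Ala) — missense.
Codon 3: GAU (Asp) → UAU (Tyr) — missense.
Codon 5: UGU (Cys) → UGG (Trp) — missense.
Synonymous: 1 of 4.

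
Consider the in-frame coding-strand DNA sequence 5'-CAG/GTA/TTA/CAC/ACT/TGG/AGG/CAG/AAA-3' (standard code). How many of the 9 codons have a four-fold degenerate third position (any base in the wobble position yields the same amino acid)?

2

Codon 1 CAG (Gln): third position 2-fold.
Codon 2 GTA (Val): third position 4-fold.
Codon 3 TTA (Leu): third position 2-fold.
Codon 4 CAC (His): third position 2-fold.
Codon 5 ACT (Thr): third position 4-fold.
Codon 6 TGG (Trp): third position 1-fold.
Codon 7 AGG (Arg): third position 2-fold.
Codon 8 CAG (Gln): third position 2-fold.
Codon 9 AAA (Lys): third position 2-fold.
Four-fold degenerate third positions: 2.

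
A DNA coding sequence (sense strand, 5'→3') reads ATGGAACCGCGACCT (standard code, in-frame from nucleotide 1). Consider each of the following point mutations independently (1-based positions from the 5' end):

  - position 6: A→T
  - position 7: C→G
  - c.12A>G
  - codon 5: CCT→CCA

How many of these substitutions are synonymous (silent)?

Codon 2: GAA (Glu) → GAT (Asp) — missense.
Codon 3: CCG (Pro) → GCG (Ala) — missense.
Codon 4: CGA (Arg) → CGG (Arg) — synonymous.
Codon 5: CCT (Pro) → CCA (Pro) — synonymous.
Synonymous: 2 of 4.

2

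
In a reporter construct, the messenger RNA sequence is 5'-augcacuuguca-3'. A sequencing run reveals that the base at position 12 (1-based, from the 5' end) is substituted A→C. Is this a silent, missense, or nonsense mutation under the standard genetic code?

Position 12 falls in codon 4: UCA → Ser.
After the substitution the codon is UCC → Ser.
Both encode Ser, so the change is synonymous.

silent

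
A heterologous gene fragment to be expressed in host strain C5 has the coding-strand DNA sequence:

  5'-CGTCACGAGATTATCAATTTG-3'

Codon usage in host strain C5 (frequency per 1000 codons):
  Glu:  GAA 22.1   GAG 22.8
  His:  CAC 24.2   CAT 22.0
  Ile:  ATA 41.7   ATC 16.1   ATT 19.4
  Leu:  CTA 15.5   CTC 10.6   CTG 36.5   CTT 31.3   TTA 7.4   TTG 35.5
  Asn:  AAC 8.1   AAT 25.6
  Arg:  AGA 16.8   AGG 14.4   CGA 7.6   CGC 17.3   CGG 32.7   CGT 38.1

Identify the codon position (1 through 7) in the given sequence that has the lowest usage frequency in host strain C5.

Codon 1 CGT (Arg): 38.1 per 1000.
Codon 2 CAC (His): 24.2 per 1000.
Codon 3 GAG (Glu): 22.8 per 1000.
Codon 4 ATT (Ile): 19.4 per 1000.
Codon 5 ATC (Ile): 16.1 per 1000.
Codon 6 AAT (Asn): 25.6 per 1000.
Codon 7 TTG (Leu): 35.5 per 1000.
Lowest frequency is 16.1 at codon 5.

5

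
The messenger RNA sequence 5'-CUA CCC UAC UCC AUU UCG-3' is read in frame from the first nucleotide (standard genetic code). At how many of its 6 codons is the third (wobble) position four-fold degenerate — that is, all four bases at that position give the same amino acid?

Codon 1 CUA (Leu): third position 4-fold.
Codon 2 CCC (Pro): third position 4-fold.
Codon 3 UAC (Tyr): third position 2-fold.
Codon 4 UCC (Ser): third position 4-fold.
Codon 5 AUU (Ile): third position 3-fold.
Codon 6 UCG (Ser): third position 4-fold.
Four-fold degenerate third positions: 4.

4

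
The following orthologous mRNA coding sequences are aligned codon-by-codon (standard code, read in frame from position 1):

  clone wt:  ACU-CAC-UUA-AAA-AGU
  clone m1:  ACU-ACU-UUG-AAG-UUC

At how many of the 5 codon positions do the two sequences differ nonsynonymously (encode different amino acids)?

2

Codon 1: ACU Thr / ACU Thr — identical.
Codon 2: CAC His / ACU Thr — nonsynonymous.
Codon 3: UUA Leu / UUG Leu — synonymous.
Codon 4: AAA Lys / AAG Lys — synonymous.
Codon 5: AGU Ser / UUC Phe — nonsynonymous.
Nonsynonymous differences: 2.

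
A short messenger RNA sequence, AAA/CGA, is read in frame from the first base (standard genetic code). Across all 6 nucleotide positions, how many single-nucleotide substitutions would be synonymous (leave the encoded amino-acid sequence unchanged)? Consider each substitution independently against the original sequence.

Codon 1 (AAA, Lys): 1 synonymous substitution.
Codon 2 (CGA, Arg): 4 synonymous substitutions.
Total: 1 + 4 = 5.

5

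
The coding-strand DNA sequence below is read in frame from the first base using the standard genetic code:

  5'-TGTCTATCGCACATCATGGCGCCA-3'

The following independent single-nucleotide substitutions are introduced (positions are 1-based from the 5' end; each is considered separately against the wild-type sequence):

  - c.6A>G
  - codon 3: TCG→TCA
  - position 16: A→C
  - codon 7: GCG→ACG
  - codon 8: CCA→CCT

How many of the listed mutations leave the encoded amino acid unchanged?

3

Codon 2: CTA (Leu) → CTG (Leu) — synonymous.
Codon 3: TCG (Ser) → TCA (Ser) — synonymous.
Codon 6: ATG (Met) → CTG (Leu) — missense.
Codon 7: GCG (Ala) → ACG (Thr) — missense.
Codon 8: CCA (Pro) → CCT (Pro) — synonymous.
Synonymous: 3 of 5.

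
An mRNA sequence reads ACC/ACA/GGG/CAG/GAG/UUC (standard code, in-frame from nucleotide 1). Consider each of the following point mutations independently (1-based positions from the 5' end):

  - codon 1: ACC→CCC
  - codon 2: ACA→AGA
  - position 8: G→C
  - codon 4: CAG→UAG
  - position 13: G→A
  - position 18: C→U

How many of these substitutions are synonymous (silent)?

Codon 1: ACC (Thr) → CCC (Pro) — missense.
Codon 2: ACA (Thr) → AGA (Arg) — missense.
Codon 3: GGG (Gly) → GCG (Ala) — missense.
Codon 4: CAG (Gln) → UAG (Stop) — nonsense.
Codon 5: GAG (Glu) → AAG (Lys) — missense.
Codon 6: UUC (Phe) → UUU (Phe) — synonymous.
Synonymous: 1 of 6.

1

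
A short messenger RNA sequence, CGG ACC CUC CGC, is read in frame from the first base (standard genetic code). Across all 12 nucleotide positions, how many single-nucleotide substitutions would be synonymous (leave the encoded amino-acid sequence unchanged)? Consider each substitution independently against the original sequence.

Codon 1 (CGG, Arg): 4 synonymous substitutions.
Codon 2 (ACC, Thr): 3 synonymous substitutions.
Codon 3 (CUC, Leu): 3 synonymous substitutions.
Codon 4 (CGC, Arg): 3 synonymous substitutions.
Total: 4 + 3 + 3 + 3 = 13.

13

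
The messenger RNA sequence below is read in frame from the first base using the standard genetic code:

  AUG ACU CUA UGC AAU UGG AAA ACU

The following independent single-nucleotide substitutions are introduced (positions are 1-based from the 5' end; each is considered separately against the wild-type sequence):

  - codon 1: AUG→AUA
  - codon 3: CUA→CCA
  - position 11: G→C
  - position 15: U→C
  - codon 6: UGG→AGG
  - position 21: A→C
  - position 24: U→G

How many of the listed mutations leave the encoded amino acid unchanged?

2

Codon 1: AUG (Met) → AUA (Ile) — missense.
Codon 3: CUA (Leu) → CCA (Pro) — missense.
Codon 4: UGC (Cys) → UCC (Ser) — missense.
Codon 5: AAU (Asn) → AAC (Asn) — synonymous.
Codon 6: UGG (Trp) → AGG (Arg) — missense.
Codon 7: AAA (Lys) → AAC (Asn) — missense.
Codon 8: ACU (Thr) → ACG (Thr) — synonymous.
Synonymous: 2 of 7.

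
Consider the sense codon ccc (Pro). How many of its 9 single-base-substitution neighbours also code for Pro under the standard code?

3

Position 1: none → 0 synonymous.
Position 2: none → 0 synonymous.
Position 3: CCT, CCA, CCG → 3 synonymous.
Total: 0 + 0 + 3 = 3.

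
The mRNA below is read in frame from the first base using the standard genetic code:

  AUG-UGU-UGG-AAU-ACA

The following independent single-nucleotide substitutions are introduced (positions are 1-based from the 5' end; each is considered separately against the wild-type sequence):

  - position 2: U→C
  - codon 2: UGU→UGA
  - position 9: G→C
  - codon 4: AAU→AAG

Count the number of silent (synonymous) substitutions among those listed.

Codon 1: AUG (Met) → ACG (Thr) — missense.
Codon 2: UGU (Cys) → UGA (Stop) — nonsense.
Codon 3: UGG (Trp) → UGC (Cys) — missense.
Codon 4: AAU (Asn) → AAG (Lys) — missense.
Synonymous: 0 of 4.

0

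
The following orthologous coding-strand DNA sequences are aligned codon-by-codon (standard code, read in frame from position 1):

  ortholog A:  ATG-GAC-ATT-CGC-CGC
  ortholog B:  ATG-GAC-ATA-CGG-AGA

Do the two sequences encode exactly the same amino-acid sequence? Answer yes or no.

Codon 1: ATG Met / ATG Met — identical.
Codon 2: GAC Asp / GAC Asp — identical.
Codon 3: ATT Ile / ATA Ile — synonymous.
Codon 4: CGC Arg / CGG Arg — synonymous.
Codon 5: CGC Arg / AGA Arg — synonymous.
Nonsynonymous differences: 0 → same protein.

yes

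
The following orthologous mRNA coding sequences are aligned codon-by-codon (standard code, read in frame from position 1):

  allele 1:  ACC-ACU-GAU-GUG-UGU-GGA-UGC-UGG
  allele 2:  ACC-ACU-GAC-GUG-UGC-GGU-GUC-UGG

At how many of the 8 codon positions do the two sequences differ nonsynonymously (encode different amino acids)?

Codon 1: ACC Thr / ACC Thr — identical.
Codon 2: ACU Thr / ACU Thr — identical.
Codon 3: GAU Asp / GAC Asp — synonymous.
Codon 4: GUG Val / GUG Val — identical.
Codon 5: UGU Cys / UGC Cys — synonymous.
Codon 6: GGA Gly / GGU Gly — synonymous.
Codon 7: UGC Cys / GUC Val — nonsynonymous.
Codon 8: UGG Trp / UGG Trp — identical.
Nonsynonymous differences: 1.

1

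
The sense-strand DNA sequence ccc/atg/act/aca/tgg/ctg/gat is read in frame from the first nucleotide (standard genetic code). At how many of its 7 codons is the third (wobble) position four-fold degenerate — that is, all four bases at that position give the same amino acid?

Codon 1 CCC (Pro): third position 4-fold.
Codon 2 ATG (Met): third position 1-fold.
Codon 3 ACT (Thr): third position 4-fold.
Codon 4 ACA (Thr): third position 4-fold.
Codon 5 TGG (Trp): third position 1-fold.
Codon 6 CTG (Leu): third position 4-fold.
Codon 7 GAT (Asp): third position 2-fold.
Four-fold degenerate third positions: 4.

4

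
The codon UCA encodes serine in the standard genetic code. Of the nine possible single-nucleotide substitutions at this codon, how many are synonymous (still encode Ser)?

Position 1: none → 0 synonymous.
Position 2: none → 0 synonymous.
Position 3: UCU, UCC, UCG → 3 synonymous.
Total: 0 + 0 + 3 = 3.

3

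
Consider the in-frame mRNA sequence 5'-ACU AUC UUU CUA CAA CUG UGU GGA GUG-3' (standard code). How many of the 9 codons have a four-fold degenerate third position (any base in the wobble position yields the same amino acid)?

Codon 1 ACU (Thr): third position 4-fold.
Codon 2 AUC (Ile): third position 3-fold.
Codon 3 UUU (Phe): third position 2-fold.
Codon 4 CUA (Leu): third position 4-fold.
Codon 5 CAA (Gln): third position 2-fold.
Codon 6 CUG (Leu): third position 4-fold.
Codon 7 UGU (Cys): third position 2-fold.
Codon 8 GGA (Gly): third position 4-fold.
Codon 9 GUG (Val): third position 4-fold.
Four-fold degenerate third positions: 5.

5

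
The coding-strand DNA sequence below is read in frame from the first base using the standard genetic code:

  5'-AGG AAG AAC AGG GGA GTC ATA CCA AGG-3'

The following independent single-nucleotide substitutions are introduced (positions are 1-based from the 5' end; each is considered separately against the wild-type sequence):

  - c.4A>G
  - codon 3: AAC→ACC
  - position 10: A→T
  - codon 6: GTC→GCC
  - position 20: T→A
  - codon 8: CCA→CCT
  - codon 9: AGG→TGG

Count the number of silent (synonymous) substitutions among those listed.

Codon 2: AAG (Lys) → GAG (Glu) — missense.
Codon 3: AAC (Asn) → ACC (Thr) — missense.
Codon 4: AGG (Arg) → TGG (Trp) — missense.
Codon 6: GTC (Val) → GCC (Ala) — missense.
Codon 7: ATA (Ile) → AAA (Lys) — missense.
Codon 8: CCA (Pro) → CCT (Pro) — synonymous.
Codon 9: AGG (Arg) → TGG (Trp) — missense.
Synonymous: 1 of 7.

1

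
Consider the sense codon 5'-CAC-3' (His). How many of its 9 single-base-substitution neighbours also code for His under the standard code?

Position 1: none → 0 synonymous.
Position 2: none → 0 synonymous.
Position 3: CAU → 1 synonymous.
Total: 0 + 0 + 1 = 1.

1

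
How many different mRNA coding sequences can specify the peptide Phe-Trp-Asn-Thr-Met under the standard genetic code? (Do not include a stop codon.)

16

Phe: 2 codons.
Trp: 1 codon.
Asn: 2 codons.
Thr: 4 codons.
Met: 1 codon.
2 × 1 × 2 × 4 × 1 = 16.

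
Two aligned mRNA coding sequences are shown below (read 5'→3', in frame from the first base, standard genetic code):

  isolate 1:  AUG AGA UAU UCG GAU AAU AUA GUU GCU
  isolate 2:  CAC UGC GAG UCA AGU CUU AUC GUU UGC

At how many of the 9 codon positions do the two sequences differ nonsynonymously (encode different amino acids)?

Codon 1: AUG Met / CAC His — nonsynonymous.
Codon 2: AGA Arg / UGC Cys — nonsynonymous.
Codon 3: UAU Tyr / GAG Glu — nonsynonymous.
Codon 4: UCG Ser / UCA Ser — synonymous.
Codon 5: GAU Asp / AGU Ser — nonsynonymous.
Codon 6: AAU Asn / CUU Leu — nonsynonymous.
Codon 7: AUA Ile / AUC Ile — synonymous.
Codon 8: GUU Val / GUU Val — identical.
Codon 9: GCU Ala / UGC Cys — nonsynonymous.
Nonsynonymous differences: 6.

6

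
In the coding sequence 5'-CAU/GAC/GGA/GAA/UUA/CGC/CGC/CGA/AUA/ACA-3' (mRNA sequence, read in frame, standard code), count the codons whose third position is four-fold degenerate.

5

Codon 1 CAU (His): third position 2-fold.
Codon 2 GAC (Asp): third position 2-fold.
Codon 3 GGA (Gly): third position 4-fold.
Codon 4 GAA (Glu): third position 2-fold.
Codon 5 UUA (Leu): third position 2-fold.
Codon 6 CGC (Arg): third position 4-fold.
Codon 7 CGC (Arg): third position 4-fold.
Codon 8 CGA (Arg): third position 4-fold.
Codon 9 AUA (Ile): third position 3-fold.
Codon 10 ACA (Thr): third position 4-fold.
Four-fold degenerate third positions: 5.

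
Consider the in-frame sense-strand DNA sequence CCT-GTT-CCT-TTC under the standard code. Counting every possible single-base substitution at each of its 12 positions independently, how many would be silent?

Codon 1 (CCT, Pro): 3 synonymous substitutions.
Codon 2 (GTT, Val): 3 synonymous substitutions.
Codon 3 (CCT, Pro): 3 synonymous substitutions.
Codon 4 (TTC, Phe): 1 synonymous substitution.
Total: 3 + 3 + 3 + 1 = 10.

10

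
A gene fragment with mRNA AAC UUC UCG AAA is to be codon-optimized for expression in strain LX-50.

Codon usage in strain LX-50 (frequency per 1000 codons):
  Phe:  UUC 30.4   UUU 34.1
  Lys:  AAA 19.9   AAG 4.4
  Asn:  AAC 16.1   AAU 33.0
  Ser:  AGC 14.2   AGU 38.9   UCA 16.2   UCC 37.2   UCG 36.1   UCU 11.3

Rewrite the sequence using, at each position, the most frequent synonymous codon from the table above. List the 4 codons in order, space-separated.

Codon 1 (Asn): best is AAU at 33.0.
Codon 2 (Phe): best is UUU at 34.1.
Codon 3 (Ser): best is AGU at 38.9.
Codon 4 (Lys): best is AAA at 19.9.

AAU UUU AGU AAA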